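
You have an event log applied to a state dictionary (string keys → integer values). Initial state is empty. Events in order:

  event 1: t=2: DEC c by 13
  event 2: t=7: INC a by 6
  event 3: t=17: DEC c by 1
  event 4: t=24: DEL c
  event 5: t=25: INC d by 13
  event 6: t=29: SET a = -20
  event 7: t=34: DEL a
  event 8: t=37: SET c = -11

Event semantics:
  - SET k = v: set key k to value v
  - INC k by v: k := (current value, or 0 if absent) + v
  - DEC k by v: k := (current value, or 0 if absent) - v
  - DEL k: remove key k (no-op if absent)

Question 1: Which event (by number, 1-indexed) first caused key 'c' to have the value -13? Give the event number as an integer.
Looking for first event where c becomes -13:
  event 1: c (absent) -> -13  <-- first match

Answer: 1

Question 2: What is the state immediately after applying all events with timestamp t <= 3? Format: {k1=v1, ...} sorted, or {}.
Apply events with t <= 3 (1 events):
  after event 1 (t=2: DEC c by 13): {c=-13}

Answer: {c=-13}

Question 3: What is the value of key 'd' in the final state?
Track key 'd' through all 8 events:
  event 1 (t=2: DEC c by 13): d unchanged
  event 2 (t=7: INC a by 6): d unchanged
  event 3 (t=17: DEC c by 1): d unchanged
  event 4 (t=24: DEL c): d unchanged
  event 5 (t=25: INC d by 13): d (absent) -> 13
  event 6 (t=29: SET a = -20): d unchanged
  event 7 (t=34: DEL a): d unchanged
  event 8 (t=37: SET c = -11): d unchanged
Final: d = 13

Answer: 13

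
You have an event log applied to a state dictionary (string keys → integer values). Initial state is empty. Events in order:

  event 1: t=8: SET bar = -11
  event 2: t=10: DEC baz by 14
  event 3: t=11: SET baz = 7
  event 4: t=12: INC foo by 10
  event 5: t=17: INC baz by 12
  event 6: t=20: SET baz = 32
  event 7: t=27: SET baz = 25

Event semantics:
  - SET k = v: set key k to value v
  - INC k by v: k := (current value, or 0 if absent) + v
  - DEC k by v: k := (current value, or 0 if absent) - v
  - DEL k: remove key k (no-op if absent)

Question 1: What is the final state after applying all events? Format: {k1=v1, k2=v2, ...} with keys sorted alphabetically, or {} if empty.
  after event 1 (t=8: SET bar = -11): {bar=-11}
  after event 2 (t=10: DEC baz by 14): {bar=-11, baz=-14}
  after event 3 (t=11: SET baz = 7): {bar=-11, baz=7}
  after event 4 (t=12: INC foo by 10): {bar=-11, baz=7, foo=10}
  after event 5 (t=17: INC baz by 12): {bar=-11, baz=19, foo=10}
  after event 6 (t=20: SET baz = 32): {bar=-11, baz=32, foo=10}
  after event 7 (t=27: SET baz = 25): {bar=-11, baz=25, foo=10}

Answer: {bar=-11, baz=25, foo=10}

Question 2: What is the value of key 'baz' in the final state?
Answer: 25

Derivation:
Track key 'baz' through all 7 events:
  event 1 (t=8: SET bar = -11): baz unchanged
  event 2 (t=10: DEC baz by 14): baz (absent) -> -14
  event 3 (t=11: SET baz = 7): baz -14 -> 7
  event 4 (t=12: INC foo by 10): baz unchanged
  event 5 (t=17: INC baz by 12): baz 7 -> 19
  event 6 (t=20: SET baz = 32): baz 19 -> 32
  event 7 (t=27: SET baz = 25): baz 32 -> 25
Final: baz = 25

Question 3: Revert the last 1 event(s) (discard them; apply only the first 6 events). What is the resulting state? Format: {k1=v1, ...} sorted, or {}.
Answer: {bar=-11, baz=32, foo=10}

Derivation:
Keep first 6 events (discard last 1):
  after event 1 (t=8: SET bar = -11): {bar=-11}
  after event 2 (t=10: DEC baz by 14): {bar=-11, baz=-14}
  after event 3 (t=11: SET baz = 7): {bar=-11, baz=7}
  after event 4 (t=12: INC foo by 10): {bar=-11, baz=7, foo=10}
  after event 5 (t=17: INC baz by 12): {bar=-11, baz=19, foo=10}
  after event 6 (t=20: SET baz = 32): {bar=-11, baz=32, foo=10}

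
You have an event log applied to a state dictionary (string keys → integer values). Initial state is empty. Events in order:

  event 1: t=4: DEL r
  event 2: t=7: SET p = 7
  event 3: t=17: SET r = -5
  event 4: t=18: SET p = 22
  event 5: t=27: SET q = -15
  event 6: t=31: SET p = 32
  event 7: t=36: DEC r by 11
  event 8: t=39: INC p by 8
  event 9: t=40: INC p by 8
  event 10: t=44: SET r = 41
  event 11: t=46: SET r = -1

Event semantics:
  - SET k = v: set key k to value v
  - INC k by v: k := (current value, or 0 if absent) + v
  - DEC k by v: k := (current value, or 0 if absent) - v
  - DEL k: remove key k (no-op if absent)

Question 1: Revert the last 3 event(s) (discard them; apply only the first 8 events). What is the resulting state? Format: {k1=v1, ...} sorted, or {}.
Answer: {p=40, q=-15, r=-16}

Derivation:
Keep first 8 events (discard last 3):
  after event 1 (t=4: DEL r): {}
  after event 2 (t=7: SET p = 7): {p=7}
  after event 3 (t=17: SET r = -5): {p=7, r=-5}
  after event 4 (t=18: SET p = 22): {p=22, r=-5}
  after event 5 (t=27: SET q = -15): {p=22, q=-15, r=-5}
  after event 6 (t=31: SET p = 32): {p=32, q=-15, r=-5}
  after event 7 (t=36: DEC r by 11): {p=32, q=-15, r=-16}
  after event 8 (t=39: INC p by 8): {p=40, q=-15, r=-16}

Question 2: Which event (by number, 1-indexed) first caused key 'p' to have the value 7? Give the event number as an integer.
Answer: 2

Derivation:
Looking for first event where p becomes 7:
  event 2: p (absent) -> 7  <-- first match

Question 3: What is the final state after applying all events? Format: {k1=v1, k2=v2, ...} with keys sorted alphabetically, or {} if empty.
  after event 1 (t=4: DEL r): {}
  after event 2 (t=7: SET p = 7): {p=7}
  after event 3 (t=17: SET r = -5): {p=7, r=-5}
  after event 4 (t=18: SET p = 22): {p=22, r=-5}
  after event 5 (t=27: SET q = -15): {p=22, q=-15, r=-5}
  after event 6 (t=31: SET p = 32): {p=32, q=-15, r=-5}
  after event 7 (t=36: DEC r by 11): {p=32, q=-15, r=-16}
  after event 8 (t=39: INC p by 8): {p=40, q=-15, r=-16}
  after event 9 (t=40: INC p by 8): {p=48, q=-15, r=-16}
  after event 10 (t=44: SET r = 41): {p=48, q=-15, r=41}
  after event 11 (t=46: SET r = -1): {p=48, q=-15, r=-1}

Answer: {p=48, q=-15, r=-1}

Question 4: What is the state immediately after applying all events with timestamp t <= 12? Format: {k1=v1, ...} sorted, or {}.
Answer: {p=7}

Derivation:
Apply events with t <= 12 (2 events):
  after event 1 (t=4: DEL r): {}
  after event 2 (t=7: SET p = 7): {p=7}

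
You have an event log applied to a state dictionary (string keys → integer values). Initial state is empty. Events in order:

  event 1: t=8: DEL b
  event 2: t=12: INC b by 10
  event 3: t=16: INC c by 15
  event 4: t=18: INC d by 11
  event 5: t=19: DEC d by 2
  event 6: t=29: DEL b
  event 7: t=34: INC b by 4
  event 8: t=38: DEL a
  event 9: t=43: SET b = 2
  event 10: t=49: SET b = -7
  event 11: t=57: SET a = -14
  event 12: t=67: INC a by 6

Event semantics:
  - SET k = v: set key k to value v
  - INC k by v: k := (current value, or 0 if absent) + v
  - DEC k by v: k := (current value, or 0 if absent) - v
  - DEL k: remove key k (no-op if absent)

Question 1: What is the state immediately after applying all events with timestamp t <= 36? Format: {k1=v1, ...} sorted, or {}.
Apply events with t <= 36 (7 events):
  after event 1 (t=8: DEL b): {}
  after event 2 (t=12: INC b by 10): {b=10}
  after event 3 (t=16: INC c by 15): {b=10, c=15}
  after event 4 (t=18: INC d by 11): {b=10, c=15, d=11}
  after event 5 (t=19: DEC d by 2): {b=10, c=15, d=9}
  after event 6 (t=29: DEL b): {c=15, d=9}
  after event 7 (t=34: INC b by 4): {b=4, c=15, d=9}

Answer: {b=4, c=15, d=9}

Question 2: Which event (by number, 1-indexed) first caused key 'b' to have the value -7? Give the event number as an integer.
Answer: 10

Derivation:
Looking for first event where b becomes -7:
  event 2: b = 10
  event 3: b = 10
  event 4: b = 10
  event 5: b = 10
  event 6: b = (absent)
  event 7: b = 4
  event 8: b = 4
  event 9: b = 2
  event 10: b 2 -> -7  <-- first match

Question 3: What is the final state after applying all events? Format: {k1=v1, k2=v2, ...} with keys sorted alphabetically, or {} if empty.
  after event 1 (t=8: DEL b): {}
  after event 2 (t=12: INC b by 10): {b=10}
  after event 3 (t=16: INC c by 15): {b=10, c=15}
  after event 4 (t=18: INC d by 11): {b=10, c=15, d=11}
  after event 5 (t=19: DEC d by 2): {b=10, c=15, d=9}
  after event 6 (t=29: DEL b): {c=15, d=9}
  after event 7 (t=34: INC b by 4): {b=4, c=15, d=9}
  after event 8 (t=38: DEL a): {b=4, c=15, d=9}
  after event 9 (t=43: SET b = 2): {b=2, c=15, d=9}
  after event 10 (t=49: SET b = -7): {b=-7, c=15, d=9}
  after event 11 (t=57: SET a = -14): {a=-14, b=-7, c=15, d=9}
  after event 12 (t=67: INC a by 6): {a=-8, b=-7, c=15, d=9}

Answer: {a=-8, b=-7, c=15, d=9}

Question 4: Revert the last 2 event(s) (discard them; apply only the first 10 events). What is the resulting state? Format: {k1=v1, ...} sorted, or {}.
Answer: {b=-7, c=15, d=9}

Derivation:
Keep first 10 events (discard last 2):
  after event 1 (t=8: DEL b): {}
  after event 2 (t=12: INC b by 10): {b=10}
  after event 3 (t=16: INC c by 15): {b=10, c=15}
  after event 4 (t=18: INC d by 11): {b=10, c=15, d=11}
  after event 5 (t=19: DEC d by 2): {b=10, c=15, d=9}
  after event 6 (t=29: DEL b): {c=15, d=9}
  after event 7 (t=34: INC b by 4): {b=4, c=15, d=9}
  after event 8 (t=38: DEL a): {b=4, c=15, d=9}
  after event 9 (t=43: SET b = 2): {b=2, c=15, d=9}
  after event 10 (t=49: SET b = -7): {b=-7, c=15, d=9}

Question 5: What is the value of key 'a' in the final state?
Answer: -8

Derivation:
Track key 'a' through all 12 events:
  event 1 (t=8: DEL b): a unchanged
  event 2 (t=12: INC b by 10): a unchanged
  event 3 (t=16: INC c by 15): a unchanged
  event 4 (t=18: INC d by 11): a unchanged
  event 5 (t=19: DEC d by 2): a unchanged
  event 6 (t=29: DEL b): a unchanged
  event 7 (t=34: INC b by 4): a unchanged
  event 8 (t=38: DEL a): a (absent) -> (absent)
  event 9 (t=43: SET b = 2): a unchanged
  event 10 (t=49: SET b = -7): a unchanged
  event 11 (t=57: SET a = -14): a (absent) -> -14
  event 12 (t=67: INC a by 6): a -14 -> -8
Final: a = -8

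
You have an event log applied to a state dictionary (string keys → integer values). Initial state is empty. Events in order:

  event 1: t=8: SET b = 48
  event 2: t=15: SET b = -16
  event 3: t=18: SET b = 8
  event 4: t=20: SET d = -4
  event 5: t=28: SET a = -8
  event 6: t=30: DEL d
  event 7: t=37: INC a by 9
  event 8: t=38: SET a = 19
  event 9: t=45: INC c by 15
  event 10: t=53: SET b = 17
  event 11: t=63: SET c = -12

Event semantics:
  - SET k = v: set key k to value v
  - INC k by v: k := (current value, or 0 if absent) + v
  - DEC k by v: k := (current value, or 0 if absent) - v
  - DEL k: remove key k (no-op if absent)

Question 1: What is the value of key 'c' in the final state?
Track key 'c' through all 11 events:
  event 1 (t=8: SET b = 48): c unchanged
  event 2 (t=15: SET b = -16): c unchanged
  event 3 (t=18: SET b = 8): c unchanged
  event 4 (t=20: SET d = -4): c unchanged
  event 5 (t=28: SET a = -8): c unchanged
  event 6 (t=30: DEL d): c unchanged
  event 7 (t=37: INC a by 9): c unchanged
  event 8 (t=38: SET a = 19): c unchanged
  event 9 (t=45: INC c by 15): c (absent) -> 15
  event 10 (t=53: SET b = 17): c unchanged
  event 11 (t=63: SET c = -12): c 15 -> -12
Final: c = -12

Answer: -12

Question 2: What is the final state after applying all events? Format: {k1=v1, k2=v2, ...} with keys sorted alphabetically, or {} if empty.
  after event 1 (t=8: SET b = 48): {b=48}
  after event 2 (t=15: SET b = -16): {b=-16}
  after event 3 (t=18: SET b = 8): {b=8}
  after event 4 (t=20: SET d = -4): {b=8, d=-4}
  after event 5 (t=28: SET a = -8): {a=-8, b=8, d=-4}
  after event 6 (t=30: DEL d): {a=-8, b=8}
  after event 7 (t=37: INC a by 9): {a=1, b=8}
  after event 8 (t=38: SET a = 19): {a=19, b=8}
  after event 9 (t=45: INC c by 15): {a=19, b=8, c=15}
  after event 10 (t=53: SET b = 17): {a=19, b=17, c=15}
  after event 11 (t=63: SET c = -12): {a=19, b=17, c=-12}

Answer: {a=19, b=17, c=-12}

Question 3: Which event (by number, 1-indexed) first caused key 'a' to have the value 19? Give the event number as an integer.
Answer: 8

Derivation:
Looking for first event where a becomes 19:
  event 5: a = -8
  event 6: a = -8
  event 7: a = 1
  event 8: a 1 -> 19  <-- first match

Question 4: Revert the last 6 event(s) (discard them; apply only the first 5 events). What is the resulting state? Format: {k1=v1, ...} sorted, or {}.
Answer: {a=-8, b=8, d=-4}

Derivation:
Keep first 5 events (discard last 6):
  after event 1 (t=8: SET b = 48): {b=48}
  after event 2 (t=15: SET b = -16): {b=-16}
  after event 3 (t=18: SET b = 8): {b=8}
  after event 4 (t=20: SET d = -4): {b=8, d=-4}
  after event 5 (t=28: SET a = -8): {a=-8, b=8, d=-4}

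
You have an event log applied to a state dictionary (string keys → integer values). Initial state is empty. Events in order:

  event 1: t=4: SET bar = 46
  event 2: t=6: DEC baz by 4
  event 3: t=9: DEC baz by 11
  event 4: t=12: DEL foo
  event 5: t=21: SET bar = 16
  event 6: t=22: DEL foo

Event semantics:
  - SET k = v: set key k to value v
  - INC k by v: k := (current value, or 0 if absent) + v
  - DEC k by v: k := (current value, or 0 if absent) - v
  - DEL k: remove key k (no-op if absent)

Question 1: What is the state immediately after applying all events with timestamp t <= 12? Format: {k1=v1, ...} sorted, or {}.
Answer: {bar=46, baz=-15}

Derivation:
Apply events with t <= 12 (4 events):
  after event 1 (t=4: SET bar = 46): {bar=46}
  after event 2 (t=6: DEC baz by 4): {bar=46, baz=-4}
  after event 3 (t=9: DEC baz by 11): {bar=46, baz=-15}
  after event 4 (t=12: DEL foo): {bar=46, baz=-15}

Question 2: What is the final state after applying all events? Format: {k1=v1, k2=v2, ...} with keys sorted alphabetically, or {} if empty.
  after event 1 (t=4: SET bar = 46): {bar=46}
  after event 2 (t=6: DEC baz by 4): {bar=46, baz=-4}
  after event 3 (t=9: DEC baz by 11): {bar=46, baz=-15}
  after event 4 (t=12: DEL foo): {bar=46, baz=-15}
  after event 5 (t=21: SET bar = 16): {bar=16, baz=-15}
  after event 6 (t=22: DEL foo): {bar=16, baz=-15}

Answer: {bar=16, baz=-15}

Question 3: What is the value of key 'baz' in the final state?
Track key 'baz' through all 6 events:
  event 1 (t=4: SET bar = 46): baz unchanged
  event 2 (t=6: DEC baz by 4): baz (absent) -> -4
  event 3 (t=9: DEC baz by 11): baz -4 -> -15
  event 4 (t=12: DEL foo): baz unchanged
  event 5 (t=21: SET bar = 16): baz unchanged
  event 6 (t=22: DEL foo): baz unchanged
Final: baz = -15

Answer: -15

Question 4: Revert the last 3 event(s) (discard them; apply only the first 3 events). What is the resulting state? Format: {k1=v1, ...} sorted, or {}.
Answer: {bar=46, baz=-15}

Derivation:
Keep first 3 events (discard last 3):
  after event 1 (t=4: SET bar = 46): {bar=46}
  after event 2 (t=6: DEC baz by 4): {bar=46, baz=-4}
  after event 3 (t=9: DEC baz by 11): {bar=46, baz=-15}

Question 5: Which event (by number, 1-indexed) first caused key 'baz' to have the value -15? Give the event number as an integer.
Answer: 3

Derivation:
Looking for first event where baz becomes -15:
  event 2: baz = -4
  event 3: baz -4 -> -15  <-- first match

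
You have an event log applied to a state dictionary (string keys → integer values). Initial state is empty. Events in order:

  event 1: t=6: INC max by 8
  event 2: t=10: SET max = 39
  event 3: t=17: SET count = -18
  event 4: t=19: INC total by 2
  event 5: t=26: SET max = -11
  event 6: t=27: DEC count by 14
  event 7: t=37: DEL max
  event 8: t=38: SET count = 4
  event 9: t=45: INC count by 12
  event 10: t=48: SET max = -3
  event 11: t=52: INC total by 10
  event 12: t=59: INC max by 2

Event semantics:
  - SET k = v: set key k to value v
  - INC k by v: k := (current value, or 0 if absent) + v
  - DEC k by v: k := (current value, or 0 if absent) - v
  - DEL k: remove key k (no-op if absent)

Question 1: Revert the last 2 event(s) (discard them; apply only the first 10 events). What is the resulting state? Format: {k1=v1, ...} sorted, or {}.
Answer: {count=16, max=-3, total=2}

Derivation:
Keep first 10 events (discard last 2):
  after event 1 (t=6: INC max by 8): {max=8}
  after event 2 (t=10: SET max = 39): {max=39}
  after event 3 (t=17: SET count = -18): {count=-18, max=39}
  after event 4 (t=19: INC total by 2): {count=-18, max=39, total=2}
  after event 5 (t=26: SET max = -11): {count=-18, max=-11, total=2}
  after event 6 (t=27: DEC count by 14): {count=-32, max=-11, total=2}
  after event 7 (t=37: DEL max): {count=-32, total=2}
  after event 8 (t=38: SET count = 4): {count=4, total=2}
  after event 9 (t=45: INC count by 12): {count=16, total=2}
  after event 10 (t=48: SET max = -3): {count=16, max=-3, total=2}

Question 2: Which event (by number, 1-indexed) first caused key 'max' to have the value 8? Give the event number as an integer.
Answer: 1

Derivation:
Looking for first event where max becomes 8:
  event 1: max (absent) -> 8  <-- first match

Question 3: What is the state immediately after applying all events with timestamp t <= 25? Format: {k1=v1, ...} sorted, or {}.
Answer: {count=-18, max=39, total=2}

Derivation:
Apply events with t <= 25 (4 events):
  after event 1 (t=6: INC max by 8): {max=8}
  after event 2 (t=10: SET max = 39): {max=39}
  after event 3 (t=17: SET count = -18): {count=-18, max=39}
  after event 4 (t=19: INC total by 2): {count=-18, max=39, total=2}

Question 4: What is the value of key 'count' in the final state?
Answer: 16

Derivation:
Track key 'count' through all 12 events:
  event 1 (t=6: INC max by 8): count unchanged
  event 2 (t=10: SET max = 39): count unchanged
  event 3 (t=17: SET count = -18): count (absent) -> -18
  event 4 (t=19: INC total by 2): count unchanged
  event 5 (t=26: SET max = -11): count unchanged
  event 6 (t=27: DEC count by 14): count -18 -> -32
  event 7 (t=37: DEL max): count unchanged
  event 8 (t=38: SET count = 4): count -32 -> 4
  event 9 (t=45: INC count by 12): count 4 -> 16
  event 10 (t=48: SET max = -3): count unchanged
  event 11 (t=52: INC total by 10): count unchanged
  event 12 (t=59: INC max by 2): count unchanged
Final: count = 16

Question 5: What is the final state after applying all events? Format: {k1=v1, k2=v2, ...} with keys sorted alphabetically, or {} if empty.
Answer: {count=16, max=-1, total=12}

Derivation:
  after event 1 (t=6: INC max by 8): {max=8}
  after event 2 (t=10: SET max = 39): {max=39}
  after event 3 (t=17: SET count = -18): {count=-18, max=39}
  after event 4 (t=19: INC total by 2): {count=-18, max=39, total=2}
  after event 5 (t=26: SET max = -11): {count=-18, max=-11, total=2}
  after event 6 (t=27: DEC count by 14): {count=-32, max=-11, total=2}
  after event 7 (t=37: DEL max): {count=-32, total=2}
  after event 8 (t=38: SET count = 4): {count=4, total=2}
  after event 9 (t=45: INC count by 12): {count=16, total=2}
  after event 10 (t=48: SET max = -3): {count=16, max=-3, total=2}
  after event 11 (t=52: INC total by 10): {count=16, max=-3, total=12}
  after event 12 (t=59: INC max by 2): {count=16, max=-1, total=12}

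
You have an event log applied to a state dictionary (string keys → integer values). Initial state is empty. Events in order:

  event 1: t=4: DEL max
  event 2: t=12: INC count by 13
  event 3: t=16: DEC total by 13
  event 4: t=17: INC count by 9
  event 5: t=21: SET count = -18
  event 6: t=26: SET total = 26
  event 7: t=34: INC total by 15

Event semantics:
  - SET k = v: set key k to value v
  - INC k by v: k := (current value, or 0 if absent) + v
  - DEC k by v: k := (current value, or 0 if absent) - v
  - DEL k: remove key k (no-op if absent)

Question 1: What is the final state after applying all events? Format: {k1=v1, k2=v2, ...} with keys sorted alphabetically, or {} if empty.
Answer: {count=-18, total=41}

Derivation:
  after event 1 (t=4: DEL max): {}
  after event 2 (t=12: INC count by 13): {count=13}
  after event 3 (t=16: DEC total by 13): {count=13, total=-13}
  after event 4 (t=17: INC count by 9): {count=22, total=-13}
  after event 5 (t=21: SET count = -18): {count=-18, total=-13}
  after event 6 (t=26: SET total = 26): {count=-18, total=26}
  after event 7 (t=34: INC total by 15): {count=-18, total=41}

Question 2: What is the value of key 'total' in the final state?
Answer: 41

Derivation:
Track key 'total' through all 7 events:
  event 1 (t=4: DEL max): total unchanged
  event 2 (t=12: INC count by 13): total unchanged
  event 3 (t=16: DEC total by 13): total (absent) -> -13
  event 4 (t=17: INC count by 9): total unchanged
  event 5 (t=21: SET count = -18): total unchanged
  event 6 (t=26: SET total = 26): total -13 -> 26
  event 7 (t=34: INC total by 15): total 26 -> 41
Final: total = 41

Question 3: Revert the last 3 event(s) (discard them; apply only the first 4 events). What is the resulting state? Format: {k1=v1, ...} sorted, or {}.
Keep first 4 events (discard last 3):
  after event 1 (t=4: DEL max): {}
  after event 2 (t=12: INC count by 13): {count=13}
  after event 3 (t=16: DEC total by 13): {count=13, total=-13}
  after event 4 (t=17: INC count by 9): {count=22, total=-13}

Answer: {count=22, total=-13}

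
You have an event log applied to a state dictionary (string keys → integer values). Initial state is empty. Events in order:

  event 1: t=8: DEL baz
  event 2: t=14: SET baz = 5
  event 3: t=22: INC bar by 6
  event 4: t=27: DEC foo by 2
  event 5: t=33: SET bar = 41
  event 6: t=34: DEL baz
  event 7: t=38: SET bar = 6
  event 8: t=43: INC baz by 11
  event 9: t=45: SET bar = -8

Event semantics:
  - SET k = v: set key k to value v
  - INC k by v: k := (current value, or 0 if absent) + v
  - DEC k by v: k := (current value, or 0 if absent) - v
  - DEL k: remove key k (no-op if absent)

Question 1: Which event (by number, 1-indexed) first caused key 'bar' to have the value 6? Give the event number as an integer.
Answer: 3

Derivation:
Looking for first event where bar becomes 6:
  event 3: bar (absent) -> 6  <-- first match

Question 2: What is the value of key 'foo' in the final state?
Answer: -2

Derivation:
Track key 'foo' through all 9 events:
  event 1 (t=8: DEL baz): foo unchanged
  event 2 (t=14: SET baz = 5): foo unchanged
  event 3 (t=22: INC bar by 6): foo unchanged
  event 4 (t=27: DEC foo by 2): foo (absent) -> -2
  event 5 (t=33: SET bar = 41): foo unchanged
  event 6 (t=34: DEL baz): foo unchanged
  event 7 (t=38: SET bar = 6): foo unchanged
  event 8 (t=43: INC baz by 11): foo unchanged
  event 9 (t=45: SET bar = -8): foo unchanged
Final: foo = -2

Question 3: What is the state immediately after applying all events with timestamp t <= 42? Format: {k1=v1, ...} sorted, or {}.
Answer: {bar=6, foo=-2}

Derivation:
Apply events with t <= 42 (7 events):
  after event 1 (t=8: DEL baz): {}
  after event 2 (t=14: SET baz = 5): {baz=5}
  after event 3 (t=22: INC bar by 6): {bar=6, baz=5}
  after event 4 (t=27: DEC foo by 2): {bar=6, baz=5, foo=-2}
  after event 5 (t=33: SET bar = 41): {bar=41, baz=5, foo=-2}
  after event 6 (t=34: DEL baz): {bar=41, foo=-2}
  after event 7 (t=38: SET bar = 6): {bar=6, foo=-2}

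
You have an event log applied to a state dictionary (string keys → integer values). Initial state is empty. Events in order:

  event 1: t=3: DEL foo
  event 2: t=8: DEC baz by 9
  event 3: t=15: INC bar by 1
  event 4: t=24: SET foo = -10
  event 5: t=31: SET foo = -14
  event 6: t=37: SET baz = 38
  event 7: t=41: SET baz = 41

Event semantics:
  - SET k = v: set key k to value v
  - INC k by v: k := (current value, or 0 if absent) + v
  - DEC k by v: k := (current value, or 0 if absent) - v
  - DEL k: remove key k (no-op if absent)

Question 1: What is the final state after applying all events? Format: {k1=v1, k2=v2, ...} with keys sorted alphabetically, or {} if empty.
  after event 1 (t=3: DEL foo): {}
  after event 2 (t=8: DEC baz by 9): {baz=-9}
  after event 3 (t=15: INC bar by 1): {bar=1, baz=-9}
  after event 4 (t=24: SET foo = -10): {bar=1, baz=-9, foo=-10}
  after event 5 (t=31: SET foo = -14): {bar=1, baz=-9, foo=-14}
  after event 6 (t=37: SET baz = 38): {bar=1, baz=38, foo=-14}
  after event 7 (t=41: SET baz = 41): {bar=1, baz=41, foo=-14}

Answer: {bar=1, baz=41, foo=-14}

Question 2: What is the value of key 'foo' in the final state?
Track key 'foo' through all 7 events:
  event 1 (t=3: DEL foo): foo (absent) -> (absent)
  event 2 (t=8: DEC baz by 9): foo unchanged
  event 3 (t=15: INC bar by 1): foo unchanged
  event 4 (t=24: SET foo = -10): foo (absent) -> -10
  event 5 (t=31: SET foo = -14): foo -10 -> -14
  event 6 (t=37: SET baz = 38): foo unchanged
  event 7 (t=41: SET baz = 41): foo unchanged
Final: foo = -14

Answer: -14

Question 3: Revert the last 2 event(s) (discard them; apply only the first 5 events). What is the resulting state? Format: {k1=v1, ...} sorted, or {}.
Keep first 5 events (discard last 2):
  after event 1 (t=3: DEL foo): {}
  after event 2 (t=8: DEC baz by 9): {baz=-9}
  after event 3 (t=15: INC bar by 1): {bar=1, baz=-9}
  after event 4 (t=24: SET foo = -10): {bar=1, baz=-9, foo=-10}
  after event 5 (t=31: SET foo = -14): {bar=1, baz=-9, foo=-14}

Answer: {bar=1, baz=-9, foo=-14}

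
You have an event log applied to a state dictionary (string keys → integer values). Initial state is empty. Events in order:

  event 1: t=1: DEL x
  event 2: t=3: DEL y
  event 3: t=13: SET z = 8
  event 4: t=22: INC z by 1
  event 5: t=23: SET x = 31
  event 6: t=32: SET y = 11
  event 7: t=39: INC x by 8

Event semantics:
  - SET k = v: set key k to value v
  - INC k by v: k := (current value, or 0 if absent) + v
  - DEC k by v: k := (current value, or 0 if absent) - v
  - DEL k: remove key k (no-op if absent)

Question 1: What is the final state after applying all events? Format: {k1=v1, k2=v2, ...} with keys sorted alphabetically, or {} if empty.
  after event 1 (t=1: DEL x): {}
  after event 2 (t=3: DEL y): {}
  after event 3 (t=13: SET z = 8): {z=8}
  after event 4 (t=22: INC z by 1): {z=9}
  after event 5 (t=23: SET x = 31): {x=31, z=9}
  after event 6 (t=32: SET y = 11): {x=31, y=11, z=9}
  after event 7 (t=39: INC x by 8): {x=39, y=11, z=9}

Answer: {x=39, y=11, z=9}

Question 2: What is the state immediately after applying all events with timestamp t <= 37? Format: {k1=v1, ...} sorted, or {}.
Apply events with t <= 37 (6 events):
  after event 1 (t=1: DEL x): {}
  after event 2 (t=3: DEL y): {}
  after event 3 (t=13: SET z = 8): {z=8}
  after event 4 (t=22: INC z by 1): {z=9}
  after event 5 (t=23: SET x = 31): {x=31, z=9}
  after event 6 (t=32: SET y = 11): {x=31, y=11, z=9}

Answer: {x=31, y=11, z=9}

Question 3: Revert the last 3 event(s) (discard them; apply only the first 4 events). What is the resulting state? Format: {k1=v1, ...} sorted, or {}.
Answer: {z=9}

Derivation:
Keep first 4 events (discard last 3):
  after event 1 (t=1: DEL x): {}
  after event 2 (t=3: DEL y): {}
  after event 3 (t=13: SET z = 8): {z=8}
  after event 4 (t=22: INC z by 1): {z=9}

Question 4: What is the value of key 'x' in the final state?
Track key 'x' through all 7 events:
  event 1 (t=1: DEL x): x (absent) -> (absent)
  event 2 (t=3: DEL y): x unchanged
  event 3 (t=13: SET z = 8): x unchanged
  event 4 (t=22: INC z by 1): x unchanged
  event 5 (t=23: SET x = 31): x (absent) -> 31
  event 6 (t=32: SET y = 11): x unchanged
  event 7 (t=39: INC x by 8): x 31 -> 39
Final: x = 39

Answer: 39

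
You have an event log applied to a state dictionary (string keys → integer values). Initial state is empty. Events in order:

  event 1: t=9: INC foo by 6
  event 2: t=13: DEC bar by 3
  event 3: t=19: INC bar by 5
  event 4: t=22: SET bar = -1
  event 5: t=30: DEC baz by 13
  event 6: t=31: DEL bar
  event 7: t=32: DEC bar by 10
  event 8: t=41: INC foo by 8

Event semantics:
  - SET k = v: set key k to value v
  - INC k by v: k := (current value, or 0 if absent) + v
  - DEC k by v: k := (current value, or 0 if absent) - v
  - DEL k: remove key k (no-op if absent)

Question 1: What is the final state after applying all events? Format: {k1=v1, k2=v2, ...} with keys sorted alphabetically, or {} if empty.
Answer: {bar=-10, baz=-13, foo=14}

Derivation:
  after event 1 (t=9: INC foo by 6): {foo=6}
  after event 2 (t=13: DEC bar by 3): {bar=-3, foo=6}
  after event 3 (t=19: INC bar by 5): {bar=2, foo=6}
  after event 4 (t=22: SET bar = -1): {bar=-1, foo=6}
  after event 5 (t=30: DEC baz by 13): {bar=-1, baz=-13, foo=6}
  after event 6 (t=31: DEL bar): {baz=-13, foo=6}
  after event 7 (t=32: DEC bar by 10): {bar=-10, baz=-13, foo=6}
  after event 8 (t=41: INC foo by 8): {bar=-10, baz=-13, foo=14}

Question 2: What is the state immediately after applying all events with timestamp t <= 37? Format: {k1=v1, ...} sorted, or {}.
Answer: {bar=-10, baz=-13, foo=6}

Derivation:
Apply events with t <= 37 (7 events):
  after event 1 (t=9: INC foo by 6): {foo=6}
  after event 2 (t=13: DEC bar by 3): {bar=-3, foo=6}
  after event 3 (t=19: INC bar by 5): {bar=2, foo=6}
  after event 4 (t=22: SET bar = -1): {bar=-1, foo=6}
  after event 5 (t=30: DEC baz by 13): {bar=-1, baz=-13, foo=6}
  after event 6 (t=31: DEL bar): {baz=-13, foo=6}
  after event 7 (t=32: DEC bar by 10): {bar=-10, baz=-13, foo=6}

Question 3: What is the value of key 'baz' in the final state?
Answer: -13

Derivation:
Track key 'baz' through all 8 events:
  event 1 (t=9: INC foo by 6): baz unchanged
  event 2 (t=13: DEC bar by 3): baz unchanged
  event 3 (t=19: INC bar by 5): baz unchanged
  event 4 (t=22: SET bar = -1): baz unchanged
  event 5 (t=30: DEC baz by 13): baz (absent) -> -13
  event 6 (t=31: DEL bar): baz unchanged
  event 7 (t=32: DEC bar by 10): baz unchanged
  event 8 (t=41: INC foo by 8): baz unchanged
Final: baz = -13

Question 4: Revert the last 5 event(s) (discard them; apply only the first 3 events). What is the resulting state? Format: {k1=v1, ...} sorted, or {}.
Keep first 3 events (discard last 5):
  after event 1 (t=9: INC foo by 6): {foo=6}
  after event 2 (t=13: DEC bar by 3): {bar=-3, foo=6}
  after event 3 (t=19: INC bar by 5): {bar=2, foo=6}

Answer: {bar=2, foo=6}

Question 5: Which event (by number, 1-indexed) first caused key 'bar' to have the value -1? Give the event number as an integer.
Looking for first event where bar becomes -1:
  event 2: bar = -3
  event 3: bar = 2
  event 4: bar 2 -> -1  <-- first match

Answer: 4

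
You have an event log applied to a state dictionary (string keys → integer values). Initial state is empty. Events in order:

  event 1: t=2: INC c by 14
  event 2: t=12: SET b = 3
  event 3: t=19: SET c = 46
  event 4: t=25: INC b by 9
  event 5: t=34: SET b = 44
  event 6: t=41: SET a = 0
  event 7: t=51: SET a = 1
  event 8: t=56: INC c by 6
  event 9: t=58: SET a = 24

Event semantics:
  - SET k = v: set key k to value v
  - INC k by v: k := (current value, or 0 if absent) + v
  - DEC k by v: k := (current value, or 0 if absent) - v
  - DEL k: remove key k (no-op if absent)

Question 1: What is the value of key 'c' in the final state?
Answer: 52

Derivation:
Track key 'c' through all 9 events:
  event 1 (t=2: INC c by 14): c (absent) -> 14
  event 2 (t=12: SET b = 3): c unchanged
  event 3 (t=19: SET c = 46): c 14 -> 46
  event 4 (t=25: INC b by 9): c unchanged
  event 5 (t=34: SET b = 44): c unchanged
  event 6 (t=41: SET a = 0): c unchanged
  event 7 (t=51: SET a = 1): c unchanged
  event 8 (t=56: INC c by 6): c 46 -> 52
  event 9 (t=58: SET a = 24): c unchanged
Final: c = 52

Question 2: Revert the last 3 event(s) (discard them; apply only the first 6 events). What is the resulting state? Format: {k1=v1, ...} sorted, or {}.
Answer: {a=0, b=44, c=46}

Derivation:
Keep first 6 events (discard last 3):
  after event 1 (t=2: INC c by 14): {c=14}
  after event 2 (t=12: SET b = 3): {b=3, c=14}
  after event 3 (t=19: SET c = 46): {b=3, c=46}
  after event 4 (t=25: INC b by 9): {b=12, c=46}
  after event 5 (t=34: SET b = 44): {b=44, c=46}
  after event 6 (t=41: SET a = 0): {a=0, b=44, c=46}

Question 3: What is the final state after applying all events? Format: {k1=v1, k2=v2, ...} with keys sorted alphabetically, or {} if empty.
Answer: {a=24, b=44, c=52}

Derivation:
  after event 1 (t=2: INC c by 14): {c=14}
  after event 2 (t=12: SET b = 3): {b=3, c=14}
  after event 3 (t=19: SET c = 46): {b=3, c=46}
  after event 4 (t=25: INC b by 9): {b=12, c=46}
  after event 5 (t=34: SET b = 44): {b=44, c=46}
  after event 6 (t=41: SET a = 0): {a=0, b=44, c=46}
  after event 7 (t=51: SET a = 1): {a=1, b=44, c=46}
  after event 8 (t=56: INC c by 6): {a=1, b=44, c=52}
  after event 9 (t=58: SET a = 24): {a=24, b=44, c=52}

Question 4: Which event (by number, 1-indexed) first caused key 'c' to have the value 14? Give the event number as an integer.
Looking for first event where c becomes 14:
  event 1: c (absent) -> 14  <-- first match

Answer: 1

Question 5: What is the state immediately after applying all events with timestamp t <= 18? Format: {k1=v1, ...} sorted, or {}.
Answer: {b=3, c=14}

Derivation:
Apply events with t <= 18 (2 events):
  after event 1 (t=2: INC c by 14): {c=14}
  after event 2 (t=12: SET b = 3): {b=3, c=14}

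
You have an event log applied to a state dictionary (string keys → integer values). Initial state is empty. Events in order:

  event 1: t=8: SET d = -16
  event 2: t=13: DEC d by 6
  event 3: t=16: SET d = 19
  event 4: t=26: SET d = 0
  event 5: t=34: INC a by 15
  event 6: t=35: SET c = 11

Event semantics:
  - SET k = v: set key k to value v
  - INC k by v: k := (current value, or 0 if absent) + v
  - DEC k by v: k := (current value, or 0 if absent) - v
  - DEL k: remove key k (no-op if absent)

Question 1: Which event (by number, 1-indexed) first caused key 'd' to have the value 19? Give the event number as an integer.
Answer: 3

Derivation:
Looking for first event where d becomes 19:
  event 1: d = -16
  event 2: d = -22
  event 3: d -22 -> 19  <-- first match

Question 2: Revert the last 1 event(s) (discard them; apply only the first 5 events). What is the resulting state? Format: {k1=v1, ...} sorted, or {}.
Answer: {a=15, d=0}

Derivation:
Keep first 5 events (discard last 1):
  after event 1 (t=8: SET d = -16): {d=-16}
  after event 2 (t=13: DEC d by 6): {d=-22}
  after event 3 (t=16: SET d = 19): {d=19}
  after event 4 (t=26: SET d = 0): {d=0}
  after event 5 (t=34: INC a by 15): {a=15, d=0}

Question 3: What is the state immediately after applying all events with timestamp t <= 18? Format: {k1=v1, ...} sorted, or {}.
Answer: {d=19}

Derivation:
Apply events with t <= 18 (3 events):
  after event 1 (t=8: SET d = -16): {d=-16}
  after event 2 (t=13: DEC d by 6): {d=-22}
  after event 3 (t=16: SET d = 19): {d=19}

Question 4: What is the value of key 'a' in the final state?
Answer: 15

Derivation:
Track key 'a' through all 6 events:
  event 1 (t=8: SET d = -16): a unchanged
  event 2 (t=13: DEC d by 6): a unchanged
  event 3 (t=16: SET d = 19): a unchanged
  event 4 (t=26: SET d = 0): a unchanged
  event 5 (t=34: INC a by 15): a (absent) -> 15
  event 6 (t=35: SET c = 11): a unchanged
Final: a = 15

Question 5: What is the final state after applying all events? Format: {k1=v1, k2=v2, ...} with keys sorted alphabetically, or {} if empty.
Answer: {a=15, c=11, d=0}

Derivation:
  after event 1 (t=8: SET d = -16): {d=-16}
  after event 2 (t=13: DEC d by 6): {d=-22}
  after event 3 (t=16: SET d = 19): {d=19}
  after event 4 (t=26: SET d = 0): {d=0}
  after event 5 (t=34: INC a by 15): {a=15, d=0}
  after event 6 (t=35: SET c = 11): {a=15, c=11, d=0}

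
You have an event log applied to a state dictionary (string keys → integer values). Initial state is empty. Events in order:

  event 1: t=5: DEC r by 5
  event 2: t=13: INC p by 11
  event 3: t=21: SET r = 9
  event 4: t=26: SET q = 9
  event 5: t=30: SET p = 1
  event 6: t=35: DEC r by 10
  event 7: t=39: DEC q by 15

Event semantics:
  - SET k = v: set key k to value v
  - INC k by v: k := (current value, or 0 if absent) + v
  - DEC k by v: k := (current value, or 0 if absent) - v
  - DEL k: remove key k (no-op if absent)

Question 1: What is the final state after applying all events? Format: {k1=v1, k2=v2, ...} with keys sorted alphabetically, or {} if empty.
  after event 1 (t=5: DEC r by 5): {r=-5}
  after event 2 (t=13: INC p by 11): {p=11, r=-5}
  after event 3 (t=21: SET r = 9): {p=11, r=9}
  after event 4 (t=26: SET q = 9): {p=11, q=9, r=9}
  after event 5 (t=30: SET p = 1): {p=1, q=9, r=9}
  after event 6 (t=35: DEC r by 10): {p=1, q=9, r=-1}
  after event 7 (t=39: DEC q by 15): {p=1, q=-6, r=-1}

Answer: {p=1, q=-6, r=-1}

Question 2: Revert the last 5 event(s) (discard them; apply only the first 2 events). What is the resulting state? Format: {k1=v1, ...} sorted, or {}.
Keep first 2 events (discard last 5):
  after event 1 (t=5: DEC r by 5): {r=-5}
  after event 2 (t=13: INC p by 11): {p=11, r=-5}

Answer: {p=11, r=-5}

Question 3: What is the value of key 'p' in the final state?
Answer: 1

Derivation:
Track key 'p' through all 7 events:
  event 1 (t=5: DEC r by 5): p unchanged
  event 2 (t=13: INC p by 11): p (absent) -> 11
  event 3 (t=21: SET r = 9): p unchanged
  event 4 (t=26: SET q = 9): p unchanged
  event 5 (t=30: SET p = 1): p 11 -> 1
  event 6 (t=35: DEC r by 10): p unchanged
  event 7 (t=39: DEC q by 15): p unchanged
Final: p = 1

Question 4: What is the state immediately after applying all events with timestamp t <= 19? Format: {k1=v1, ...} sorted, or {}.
Answer: {p=11, r=-5}

Derivation:
Apply events with t <= 19 (2 events):
  after event 1 (t=5: DEC r by 5): {r=-5}
  after event 2 (t=13: INC p by 11): {p=11, r=-5}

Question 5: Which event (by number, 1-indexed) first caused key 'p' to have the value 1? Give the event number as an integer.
Answer: 5

Derivation:
Looking for first event where p becomes 1:
  event 2: p = 11
  event 3: p = 11
  event 4: p = 11
  event 5: p 11 -> 1  <-- first match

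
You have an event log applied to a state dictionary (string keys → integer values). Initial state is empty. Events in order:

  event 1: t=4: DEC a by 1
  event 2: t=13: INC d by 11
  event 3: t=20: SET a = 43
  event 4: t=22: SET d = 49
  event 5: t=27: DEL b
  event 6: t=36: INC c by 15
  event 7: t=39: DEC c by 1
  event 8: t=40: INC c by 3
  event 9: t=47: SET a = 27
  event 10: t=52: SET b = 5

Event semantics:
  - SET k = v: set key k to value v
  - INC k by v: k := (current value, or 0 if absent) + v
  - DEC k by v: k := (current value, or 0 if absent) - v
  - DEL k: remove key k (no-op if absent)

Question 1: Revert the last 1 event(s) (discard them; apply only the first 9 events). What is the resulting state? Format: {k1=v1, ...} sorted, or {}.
Keep first 9 events (discard last 1):
  after event 1 (t=4: DEC a by 1): {a=-1}
  after event 2 (t=13: INC d by 11): {a=-1, d=11}
  after event 3 (t=20: SET a = 43): {a=43, d=11}
  after event 4 (t=22: SET d = 49): {a=43, d=49}
  after event 5 (t=27: DEL b): {a=43, d=49}
  after event 6 (t=36: INC c by 15): {a=43, c=15, d=49}
  after event 7 (t=39: DEC c by 1): {a=43, c=14, d=49}
  after event 8 (t=40: INC c by 3): {a=43, c=17, d=49}
  after event 9 (t=47: SET a = 27): {a=27, c=17, d=49}

Answer: {a=27, c=17, d=49}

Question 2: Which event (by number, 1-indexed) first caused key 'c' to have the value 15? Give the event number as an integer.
Answer: 6

Derivation:
Looking for first event where c becomes 15:
  event 6: c (absent) -> 15  <-- first match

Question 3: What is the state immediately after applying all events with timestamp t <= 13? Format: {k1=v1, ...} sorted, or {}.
Answer: {a=-1, d=11}

Derivation:
Apply events with t <= 13 (2 events):
  after event 1 (t=4: DEC a by 1): {a=-1}
  after event 2 (t=13: INC d by 11): {a=-1, d=11}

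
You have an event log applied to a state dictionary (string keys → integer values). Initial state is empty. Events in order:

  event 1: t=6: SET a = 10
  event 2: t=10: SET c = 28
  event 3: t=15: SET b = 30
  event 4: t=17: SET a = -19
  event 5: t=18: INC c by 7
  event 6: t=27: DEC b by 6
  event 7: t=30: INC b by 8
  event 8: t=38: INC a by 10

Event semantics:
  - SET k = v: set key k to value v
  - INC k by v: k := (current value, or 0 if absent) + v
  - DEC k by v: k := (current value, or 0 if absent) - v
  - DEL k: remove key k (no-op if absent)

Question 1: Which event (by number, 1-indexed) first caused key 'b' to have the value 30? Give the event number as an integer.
Looking for first event where b becomes 30:
  event 3: b (absent) -> 30  <-- first match

Answer: 3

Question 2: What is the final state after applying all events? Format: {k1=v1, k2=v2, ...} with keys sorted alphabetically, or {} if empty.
Answer: {a=-9, b=32, c=35}

Derivation:
  after event 1 (t=6: SET a = 10): {a=10}
  after event 2 (t=10: SET c = 28): {a=10, c=28}
  after event 3 (t=15: SET b = 30): {a=10, b=30, c=28}
  after event 4 (t=17: SET a = -19): {a=-19, b=30, c=28}
  after event 5 (t=18: INC c by 7): {a=-19, b=30, c=35}
  after event 6 (t=27: DEC b by 6): {a=-19, b=24, c=35}
  after event 7 (t=30: INC b by 8): {a=-19, b=32, c=35}
  after event 8 (t=38: INC a by 10): {a=-9, b=32, c=35}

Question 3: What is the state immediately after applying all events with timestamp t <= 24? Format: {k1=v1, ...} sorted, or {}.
Apply events with t <= 24 (5 events):
  after event 1 (t=6: SET a = 10): {a=10}
  after event 2 (t=10: SET c = 28): {a=10, c=28}
  after event 3 (t=15: SET b = 30): {a=10, b=30, c=28}
  after event 4 (t=17: SET a = -19): {a=-19, b=30, c=28}
  after event 5 (t=18: INC c by 7): {a=-19, b=30, c=35}

Answer: {a=-19, b=30, c=35}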